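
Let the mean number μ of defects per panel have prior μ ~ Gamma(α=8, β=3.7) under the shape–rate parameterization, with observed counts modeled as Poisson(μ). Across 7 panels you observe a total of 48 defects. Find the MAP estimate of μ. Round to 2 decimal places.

μ̂_MAP = 5.14

Σxᵢ = 48, n = 7.
Posterior ∝ μ^7e^(−3.7μ) · μ^48e^(−7μ) = μ^55e^(−10.7μ), i.e. Gamma(shape=56, rate=10.7).
The mode of a Gamma(a, b) with a ≥ 1 (shape–rate) is (a−1)/b = 55/10.7 ≈ 5.14.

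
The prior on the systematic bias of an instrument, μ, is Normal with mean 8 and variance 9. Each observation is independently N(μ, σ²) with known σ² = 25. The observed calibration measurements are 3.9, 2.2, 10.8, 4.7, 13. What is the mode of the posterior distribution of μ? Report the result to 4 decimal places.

μ̂_MAP = 7.3057

n = 5; x̄ = (3.9 + 2.2 + 10.8 + 4.7 + 13)/5 = 34.6/5 = 6.92.
For a Normal prior and Normal likelihood with known variance, the posterior is Normal; its mode equals its mean, the precision-weighted average.
Prior precision 1/σ₀² = 1/9; data precision n/σ² = 5/25 = 0.2.
μ̂ = ((1/9)·8 + 0.2·6.92) / (1/9 + 0.2) = (2557/1125)/(14/45) = 2557/350 ≈ 7.3057.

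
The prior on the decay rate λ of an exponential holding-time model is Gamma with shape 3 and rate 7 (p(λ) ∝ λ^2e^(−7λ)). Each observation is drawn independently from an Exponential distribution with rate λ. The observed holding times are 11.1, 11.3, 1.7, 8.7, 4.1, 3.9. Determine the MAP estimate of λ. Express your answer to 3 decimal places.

The Exponential(rate=λ) likelihood is ∝ λ^n e^(−λΣtᵢ). Here n = 6 and Σtᵢ = 11.1 + 11.3 + 1.7 + 8.7 + 4.1 + 3.9 = 40.8.
Posterior ∝ λ^2e^(−7λ) · λ^6e^(−40.8λ) = λ^8e^(−47.8λ), i.e. Gamma(9, 47.8).
Mode = (a−1)/b = 8/47.8 ≈ 0.167.

λ̂_MAP = 0.167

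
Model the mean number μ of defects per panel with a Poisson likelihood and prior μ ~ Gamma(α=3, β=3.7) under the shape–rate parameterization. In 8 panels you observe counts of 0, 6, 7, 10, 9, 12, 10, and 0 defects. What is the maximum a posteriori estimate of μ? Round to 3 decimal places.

Σxᵢ = 0+6+7+10+9+12+10+0 = 54, with n = 8.
Posterior ∝ μ^2e^(−3.7μ) · μ^54e^(−8μ) = μ^56e^(−11.7μ), i.e. Gamma(shape=57, rate=11.7).
The mode of a Gamma(a, b) with a ≥ 1 (shape–rate) is (a−1)/b = 56/11.7 ≈ 4.786.

μ̂_MAP = 4.786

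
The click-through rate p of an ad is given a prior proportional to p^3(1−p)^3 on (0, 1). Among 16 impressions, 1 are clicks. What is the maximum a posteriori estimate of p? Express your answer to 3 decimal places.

The prior density ∝ p^3(1−p)^3 is the kernel of Beta(4, 4).
Data: 1 success in 16 trials. The binomial likelihood contributes p(1−p)^15, so the posterior is Beta(4+1, 4+15) = Beta(5, 19).
For Beta(a, b) with a, b > 1 the mode is (a−1)/(a+b−2) = 4/22 ≈ 0.182.

p̂_MAP = 0.182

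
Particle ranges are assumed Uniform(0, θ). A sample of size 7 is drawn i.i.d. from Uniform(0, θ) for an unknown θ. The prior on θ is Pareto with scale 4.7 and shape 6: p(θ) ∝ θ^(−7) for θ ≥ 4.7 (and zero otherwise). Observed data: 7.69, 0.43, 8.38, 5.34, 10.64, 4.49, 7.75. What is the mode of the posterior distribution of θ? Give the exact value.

θ̂_MAP = 10.64

The Uniform(0, θ) likelihood is θ^(−n) for θ ≥ max(xᵢ), zero otherwise. Here max(xᵢ) = 10.64.
Posterior ∝ θ^(−7) · θ^(−7) = θ^(−14) on θ ≥ max(4.7, 10.64) = 10.64.
This density is strictly decreasing in θ, so the posterior mode lies at the lower boundary of the support.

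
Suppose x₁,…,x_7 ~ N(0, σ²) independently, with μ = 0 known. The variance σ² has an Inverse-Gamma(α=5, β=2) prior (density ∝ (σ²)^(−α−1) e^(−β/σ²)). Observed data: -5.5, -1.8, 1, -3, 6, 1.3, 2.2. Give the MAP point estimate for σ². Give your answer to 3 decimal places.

σ̂²_MAP = 4.738

Sum of squared deviations about the known mean: SS = (-5.5−0)² + (-1.8−0)² + (1−0)² + (-3−0)² + (6−0)² + (1.3−0)² + (2.2−0)² = 86.02.
The Normal likelihood contributes (σ²)^(−n/2) exp(−SS/(2σ²)), so the posterior is Inverse-Gamma(α + n/2, β + SS/2) = Inverse-Gamma(8.5, 45.01).
The mode of Inverse-Gamma(a, b) is b/(a+1) = 45.01/9.5 ≈ 4.738.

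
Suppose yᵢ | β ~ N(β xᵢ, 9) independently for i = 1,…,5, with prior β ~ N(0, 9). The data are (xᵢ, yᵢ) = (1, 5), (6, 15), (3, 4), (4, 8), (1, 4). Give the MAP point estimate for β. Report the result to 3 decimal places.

β̂_MAP = 2.234

log p(β | y) = −Σ(yᵢ − βxᵢ)²/(2·9) − β²/(2·9) + const.
Setting the derivative to zero: Σxᵢ(yᵢ − βxᵢ)/9 − β/9 = 0, so β = Σxᵢyᵢ / (Σxᵢ² + σ²/τ²).
Σxᵢyᵢ = 1·5 + 6·15 + 3·4 + 4·8 + 1·4 = 143; Σxᵢ² = 63; σ²/τ² = 1.
β̂_MAP = 143 / (63 + 1) = 143/64 ≈ 2.234.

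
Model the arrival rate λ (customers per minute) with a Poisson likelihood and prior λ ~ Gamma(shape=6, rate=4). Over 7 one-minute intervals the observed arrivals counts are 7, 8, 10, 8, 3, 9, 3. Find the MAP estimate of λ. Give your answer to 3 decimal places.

λ̂_MAP = 4.818

Σxᵢ = 7+8+10+8+3+9+3 = 48, with n = 7.
Posterior ∝ λ^5e^(−4λ) · λ^48e^(−7λ) = λ^53e^(−11λ), i.e. Gamma(shape=54, rate=11).
The mode of a Gamma(a, b) with a ≥ 1 (shape–rate) is (a−1)/b = 53/11 ≈ 4.818.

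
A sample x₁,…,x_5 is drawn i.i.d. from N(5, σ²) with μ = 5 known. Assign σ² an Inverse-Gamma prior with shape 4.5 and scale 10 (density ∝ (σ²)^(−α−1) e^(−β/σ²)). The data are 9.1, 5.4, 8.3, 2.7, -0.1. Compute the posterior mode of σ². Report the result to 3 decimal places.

σ̂²_MAP = 4.948

Sum of squared deviations about the known mean: SS = (9.1−5)² + (5.4−5)² + (8.3−5)² + (2.7−5)² + (-0.1−5)² = 59.16.
The Normal likelihood contributes (σ²)^(−n/2) exp(−SS/(2σ²)), so the posterior is Inverse-Gamma(α + n/2, β + SS/2) = Inverse-Gamma(7, 39.58).
The mode of Inverse-Gamma(a, b) is b/(a+1) = 39.58/8 ≈ 4.948.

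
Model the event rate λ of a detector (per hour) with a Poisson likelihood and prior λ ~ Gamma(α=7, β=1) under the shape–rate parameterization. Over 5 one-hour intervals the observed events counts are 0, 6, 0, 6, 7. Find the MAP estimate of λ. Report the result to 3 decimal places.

Σxᵢ = 0+6+0+6+7 = 19, with n = 5.
Posterior ∝ λ^6e^(−1λ) · λ^19e^(−5λ) = λ^25e^(−6λ), i.e. Gamma(shape=26, rate=6).
The mode of a Gamma(a, b) with a ≥ 1 (shape–rate) is (a−1)/b = 25/6 ≈ 4.167.

λ̂_MAP = 4.167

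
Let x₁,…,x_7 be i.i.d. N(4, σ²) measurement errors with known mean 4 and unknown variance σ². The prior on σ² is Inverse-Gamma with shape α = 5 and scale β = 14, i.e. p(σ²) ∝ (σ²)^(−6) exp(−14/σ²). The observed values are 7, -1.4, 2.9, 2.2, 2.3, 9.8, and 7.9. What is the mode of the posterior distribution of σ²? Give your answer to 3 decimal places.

σ̂²_MAP = 6.439

Sum of squared deviations about the known mean: SS = (7−4)² + (-1.4−4)² + (2.9−4)² + (2.2−4)² + (2.3−4)² + (9.8−4)² + (7.9−4)² = 94.35.
The Normal likelihood contributes (σ²)^(−n/2) exp(−SS/(2σ²)), so the posterior is Inverse-Gamma(α + n/2, β + SS/2) = Inverse-Gamma(8.5, 61.175).
The mode of Inverse-Gamma(a, b) is b/(a+1) = 61.175/9.5 ≈ 6.439.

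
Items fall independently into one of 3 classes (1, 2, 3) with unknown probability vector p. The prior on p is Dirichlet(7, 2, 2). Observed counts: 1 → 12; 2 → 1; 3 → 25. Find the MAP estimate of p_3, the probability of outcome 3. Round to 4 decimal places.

MAP estimate: 0.5652

The posterior is Dirichlet(αᵢ + nᵢ) = Dirichlet(19, 3, 27).
For a Dirichlet(a₁,…,a_K) with all aᵢ > 1, the mode has j-th component (aⱼ − 1)/(Σaᵢ − K).
Here Σaᵢ = 49 and K = 3, so p_3 = (27 − 1)/(49 − 3) = 26/46 ≈ 0.5652.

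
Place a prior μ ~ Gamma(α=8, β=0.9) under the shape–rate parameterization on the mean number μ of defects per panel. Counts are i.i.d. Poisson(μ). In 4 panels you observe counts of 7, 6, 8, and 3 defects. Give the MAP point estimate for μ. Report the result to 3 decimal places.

Σxᵢ = 7+6+8+3 = 24, with n = 4.
Posterior ∝ μ^7e^(−0.9μ) · μ^24e^(−4μ) = μ^31e^(−4.9μ), i.e. Gamma(shape=32, rate=4.9).
The mode of a Gamma(a, b) with a ≥ 1 (shape–rate) is (a−1)/b = 31/4.9 ≈ 6.327.

μ̂_MAP = 6.327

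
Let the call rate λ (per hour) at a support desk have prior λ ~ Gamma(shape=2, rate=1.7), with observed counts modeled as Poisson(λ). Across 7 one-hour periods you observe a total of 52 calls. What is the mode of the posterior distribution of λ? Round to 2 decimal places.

λ̂_MAP = 6.09

Σxᵢ = 52, n = 7.
Posterior ∝ λe^(−1.7λ) · λ^52e^(−7λ) = λ^53e^(−8.7λ), i.e. Gamma(shape=54, rate=8.7).
The mode of a Gamma(a, b) with a ≥ 1 (shape–rate) is (a−1)/b = 53/8.7 ≈ 6.09.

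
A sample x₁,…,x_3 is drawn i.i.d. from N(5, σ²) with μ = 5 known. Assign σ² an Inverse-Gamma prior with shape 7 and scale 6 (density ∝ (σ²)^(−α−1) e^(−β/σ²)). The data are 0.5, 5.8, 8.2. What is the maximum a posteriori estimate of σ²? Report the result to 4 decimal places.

σ̂²_MAP = 2.2700

Sum of squared deviations about the known mean: SS = (0.5−5)² + (5.8−5)² + (8.2−5)² = 31.13.
The Normal likelihood contributes (σ²)^(−n/2) exp(−SS/(2σ²)), so the posterior is Inverse-Gamma(α + n/2, β + SS/2) = Inverse-Gamma(8.5, 21.565).
The mode of Inverse-Gamma(a, b) is b/(a+1) = 21.565/9.5 ≈ 2.2700.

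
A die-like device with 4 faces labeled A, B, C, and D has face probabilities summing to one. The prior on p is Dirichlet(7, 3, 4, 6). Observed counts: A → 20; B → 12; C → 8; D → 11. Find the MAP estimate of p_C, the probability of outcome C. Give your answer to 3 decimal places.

The posterior is Dirichlet(αᵢ + nᵢ) = Dirichlet(27, 15, 12, 17).
For a Dirichlet(a₁,…,a_K) with all aᵢ > 1, the mode has j-th component (aⱼ − 1)/(Σaᵢ − K).
Here Σaᵢ = 71 and K = 4, so p_C = (12 − 1)/(71 − 4) = 11/67 ≈ 0.164.

MAP estimate of p_C = 0.164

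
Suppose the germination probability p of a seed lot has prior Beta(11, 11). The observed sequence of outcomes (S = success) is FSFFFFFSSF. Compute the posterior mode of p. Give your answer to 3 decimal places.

Prior: Beta(11, 11).
Data: 3 successes in 10 trials (from the sequence). The binomial likelihood contributes p^3(1−p)^7, so the posterior is Beta(11+3, 11+7) = Beta(14, 18).
For Beta(a, b) with a, b > 1 the mode is (a−1)/(a+b−2) = 13/30 ≈ 0.433.

p̂_MAP = 0.433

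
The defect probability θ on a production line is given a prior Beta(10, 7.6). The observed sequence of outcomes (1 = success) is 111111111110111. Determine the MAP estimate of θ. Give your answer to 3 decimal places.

Prior: Beta(10, 7.6).
Data: 14 successes in 15 trials (from the sequence). The binomial likelihood contributes θ^14(1−θ)^1, so the posterior is Beta(10+14, 7.6+1) = Beta(24, 8.6).
For Beta(a, b) with a, b > 1 the mode is (a−1)/(a+b−2) = 23/30.6 ≈ 0.752.

θ̂_MAP = 0.752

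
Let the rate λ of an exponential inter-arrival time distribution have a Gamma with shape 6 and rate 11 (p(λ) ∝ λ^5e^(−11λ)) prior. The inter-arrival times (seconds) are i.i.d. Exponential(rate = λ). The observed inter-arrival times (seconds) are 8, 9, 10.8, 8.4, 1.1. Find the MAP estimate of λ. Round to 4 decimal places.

λ̂_MAP = 0.2070

The Exponential(rate=λ) likelihood is ∝ λ^n e^(−λΣtᵢ). Here n = 5 and Σtᵢ = 8 + 9 + 10.8 + 8.4 + 1.1 = 37.3.
Posterior ∝ λ^5e^(−11λ) · λ^5e^(−37.3λ) = λ^10e^(−48.3λ), i.e. Gamma(11, 48.3).
Mode = (a−1)/b = 10/48.3 ≈ 0.2070.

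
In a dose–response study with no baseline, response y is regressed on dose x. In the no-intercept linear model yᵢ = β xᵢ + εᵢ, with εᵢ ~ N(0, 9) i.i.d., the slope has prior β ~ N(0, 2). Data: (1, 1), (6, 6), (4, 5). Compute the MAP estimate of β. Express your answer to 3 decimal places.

log p(β | y) = −Σ(yᵢ − βxᵢ)²/(2·9) − β²/(2·2) + const.
Setting the derivative to zero: Σxᵢ(yᵢ − βxᵢ)/9 − β/2 = 0, so β = Σxᵢyᵢ / (Σxᵢ² + σ²/τ²).
Σxᵢyᵢ = 1·1 + 6·6 + 4·5 = 57; Σxᵢ² = 53; σ²/τ² = 4.5.
β̂_MAP = 57 / (53 + 4.5) = 57/57.5 ≈ 0.991.

β̂_MAP = 0.991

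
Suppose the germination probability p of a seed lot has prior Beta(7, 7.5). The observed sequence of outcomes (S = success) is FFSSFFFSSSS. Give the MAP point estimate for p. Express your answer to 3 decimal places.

p̂_MAP = 0.511

Prior: Beta(7, 7.5).
Data: 6 successes in 11 trials (from the sequence). The binomial likelihood contributes p^6(1−p)^5, so the posterior is Beta(7+6, 7.5+5) = Beta(13, 12.5).
For Beta(a, b) with a, b > 1 the mode is (a−1)/(a+b−2) = 12/23.5 ≈ 0.511.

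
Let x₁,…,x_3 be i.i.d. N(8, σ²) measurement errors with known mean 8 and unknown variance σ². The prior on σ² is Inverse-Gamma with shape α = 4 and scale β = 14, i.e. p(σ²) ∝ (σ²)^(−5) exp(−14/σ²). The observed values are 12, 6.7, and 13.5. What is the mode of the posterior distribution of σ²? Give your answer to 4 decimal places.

σ̂²_MAP = 5.8415

Sum of squared deviations about the known mean: SS = (12−8)² + (6.7−8)² + (13.5−8)² = 47.94.
The Normal likelihood contributes (σ²)^(−n/2) exp(−SS/(2σ²)), so the posterior is Inverse-Gamma(α + n/2, β + SS/2) = Inverse-Gamma(5.5, 37.97).
The mode of Inverse-Gamma(a, b) is b/(a+1) = 37.97/6.5 ≈ 5.8415.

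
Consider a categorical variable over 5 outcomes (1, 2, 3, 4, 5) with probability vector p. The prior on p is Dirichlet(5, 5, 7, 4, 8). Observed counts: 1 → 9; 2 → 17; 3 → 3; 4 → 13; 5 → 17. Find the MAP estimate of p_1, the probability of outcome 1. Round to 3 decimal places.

MAP estimate: 0.157

The posterior is Dirichlet(αᵢ + nᵢ) = Dirichlet(14, 22, 10, 17, 25).
For a Dirichlet(a₁,…,a_K) with all aᵢ > 1, the mode has j-th component (aⱼ − 1)/(Σaᵢ − K).
Here Σaᵢ = 88 and K = 5, so p_1 = (14 − 1)/(88 − 5) = 13/83 ≈ 0.157.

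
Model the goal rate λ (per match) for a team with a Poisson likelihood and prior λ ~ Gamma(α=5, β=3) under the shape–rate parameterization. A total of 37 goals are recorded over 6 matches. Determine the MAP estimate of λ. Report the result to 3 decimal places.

λ̂_MAP = 4.556

Σxᵢ = 37, n = 6.
Posterior ∝ λ^4e^(−3λ) · λ^37e^(−6λ) = λ^41e^(−9λ), i.e. Gamma(shape=42, rate=9).
The mode of a Gamma(a, b) with a ≥ 1 (shape–rate) is (a−1)/b = 41/9 ≈ 4.556.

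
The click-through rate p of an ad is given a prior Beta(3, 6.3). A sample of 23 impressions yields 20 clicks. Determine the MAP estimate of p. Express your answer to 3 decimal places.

p̂_MAP = 0.726

Prior: Beta(3, 6.3).
Data: 20 successes in 23 trials. The binomial likelihood contributes p^20(1−p)^3, so the posterior is Beta(3+20, 6.3+3) = Beta(23, 9.3).
For Beta(a, b) with a, b > 1 the mode is (a−1)/(a+b−2) = 22/30.3 ≈ 0.726.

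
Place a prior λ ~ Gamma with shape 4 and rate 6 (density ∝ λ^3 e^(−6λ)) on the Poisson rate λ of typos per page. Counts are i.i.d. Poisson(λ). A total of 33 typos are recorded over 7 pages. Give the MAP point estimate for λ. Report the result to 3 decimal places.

Σxᵢ = 33, n = 7.
Posterior ∝ λ^3e^(−6λ) · λ^33e^(−7λ) = λ^36e^(−13λ), i.e. Gamma(shape=37, rate=13).
The mode of a Gamma(a, b) with a ≥ 1 (shape–rate) is (a−1)/b = 36/13 ≈ 2.769.

λ̂_MAP = 2.769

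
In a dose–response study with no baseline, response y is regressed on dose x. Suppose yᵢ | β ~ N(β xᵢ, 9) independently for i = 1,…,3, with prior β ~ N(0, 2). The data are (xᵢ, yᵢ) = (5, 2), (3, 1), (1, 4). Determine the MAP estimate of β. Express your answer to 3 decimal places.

log p(β | y) = −Σ(yᵢ − βxᵢ)²/(2·9) − β²/(2·2) + const.
Setting the derivative to zero: Σxᵢ(yᵢ − βxᵢ)/9 − β/2 = 0, so β = Σxᵢyᵢ / (Σxᵢ² + σ²/τ²).
Σxᵢyᵢ = 5·2 + 3·1 + 1·4 = 17; Σxᵢ² = 35; σ²/τ² = 4.5.
β̂_MAP = 17 / (35 + 4.5) = 17/39.5 ≈ 0.430.

β̂_MAP = 0.430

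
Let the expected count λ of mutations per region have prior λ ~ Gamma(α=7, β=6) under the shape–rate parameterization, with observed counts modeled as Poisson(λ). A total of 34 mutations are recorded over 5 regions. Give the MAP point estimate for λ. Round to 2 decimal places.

Σxᵢ = 34, n = 5.
Posterior ∝ λ^6e^(−6λ) · λ^34e^(−5λ) = λ^40e^(−11λ), i.e. Gamma(shape=41, rate=11).
The mode of a Gamma(a, b) with a ≥ 1 (shape–rate) is (a−1)/b = 40/11 ≈ 3.64.

λ̂_MAP = 3.64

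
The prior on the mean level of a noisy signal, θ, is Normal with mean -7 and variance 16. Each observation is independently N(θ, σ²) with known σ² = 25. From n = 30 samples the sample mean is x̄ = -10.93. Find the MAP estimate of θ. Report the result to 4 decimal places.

θ̂_MAP = -10.7354

n = 30, x̄ = -10.93.
For a Normal prior and Normal likelihood with known variance, the posterior is Normal; its mode equals its mean, the precision-weighted average.
Prior precision 1/σ₀² = 1/16 = 0.0625; data precision n/σ² = 30/25 = 1.2.
θ̂ = (0.0625·(-7) + 1.2·(-10.93)) / (0.0625 + 1.2) = (-13.5535)/1.2625 = -27107/2525 ≈ -10.7354.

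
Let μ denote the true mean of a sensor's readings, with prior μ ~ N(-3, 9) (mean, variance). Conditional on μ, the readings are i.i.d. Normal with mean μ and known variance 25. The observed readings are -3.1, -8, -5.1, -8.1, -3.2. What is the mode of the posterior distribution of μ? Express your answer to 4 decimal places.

n = 5; x̄ = ((-3.1) + (-8) + (-5.1) + (-8.1) + (-3.2))/5 = -27.5/5 = -5.5.
For a Normal prior and Normal likelihood with known variance, the posterior is Normal; its mode equals its mean, the precision-weighted average.
Prior precision 1/σ₀² = 1/9; data precision n/σ² = 5/25 = 0.2.
μ̂ = ((1/9)·(-3) + 0.2·(-5.5)) / (1/9 + 0.2) = (-43/30)/(14/45) = -129/28 ≈ -4.6071.

μ̂_MAP = -4.6071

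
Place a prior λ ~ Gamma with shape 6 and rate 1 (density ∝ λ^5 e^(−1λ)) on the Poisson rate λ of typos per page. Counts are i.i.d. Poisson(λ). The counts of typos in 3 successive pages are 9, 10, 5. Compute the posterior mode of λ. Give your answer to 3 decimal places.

Σxᵢ = 9+10+5 = 24, with n = 3.
Posterior ∝ λ^5e^(−1λ) · λ^24e^(−3λ) = λ^29e^(−4λ), i.e. Gamma(shape=30, rate=4).
The mode of a Gamma(a, b) with a ≥ 1 (shape–rate) is (a−1)/b = 29/4 ≈ 7.250.

λ̂_MAP = 7.250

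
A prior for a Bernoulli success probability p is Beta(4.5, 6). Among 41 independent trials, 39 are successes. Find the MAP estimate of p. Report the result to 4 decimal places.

Prior: Beta(4.5, 6).
Data: 39 successes in 41 trials. The binomial likelihood contributes p^39(1−p)^2, so the posterior is Beta(4.5+39, 6+2) = Beta(43.5, 8).
For Beta(a, b) with a, b > 1 the mode is (a−1)/(a+b−2) = 42.5/49.5 ≈ 0.8586.

p̂_MAP = 0.8586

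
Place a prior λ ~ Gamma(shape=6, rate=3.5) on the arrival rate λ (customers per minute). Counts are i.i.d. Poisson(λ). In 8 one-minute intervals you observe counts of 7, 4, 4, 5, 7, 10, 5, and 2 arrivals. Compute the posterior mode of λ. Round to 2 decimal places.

Σxᵢ = 7+4+4+5+7+10+5+2 = 44, with n = 8.
Posterior ∝ λ^5e^(−3.5λ) · λ^44e^(−8λ) = λ^49e^(−11.5λ), i.e. Gamma(shape=50, rate=11.5).
The mode of a Gamma(a, b) with a ≥ 1 (shape–rate) is (a−1)/b = 49/11.5 ≈ 4.26.

λ̂_MAP = 4.26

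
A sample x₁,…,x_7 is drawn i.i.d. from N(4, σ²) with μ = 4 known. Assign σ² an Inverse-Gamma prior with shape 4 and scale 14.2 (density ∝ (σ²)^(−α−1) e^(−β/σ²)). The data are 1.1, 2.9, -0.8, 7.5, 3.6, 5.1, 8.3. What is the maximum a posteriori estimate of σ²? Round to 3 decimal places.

σ̂²_MAP = 5.481

Sum of squared deviations about the known mean: SS = (1.1−4)² + (2.9−4)² + (-0.8−4)² + (7.5−4)² + (3.6−4)² + (5.1−4)² + (8.3−4)² = 64.77.
The Normal likelihood contributes (σ²)^(−n/2) exp(−SS/(2σ²)), so the posterior is Inverse-Gamma(α + n/2, β + SS/2) = Inverse-Gamma(7.5, 46.585).
The mode of Inverse-Gamma(a, b) is b/(a+1) = 46.585/8.5 ≈ 5.481.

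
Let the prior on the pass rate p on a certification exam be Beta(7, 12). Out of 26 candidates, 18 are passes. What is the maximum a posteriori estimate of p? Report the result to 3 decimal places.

Prior: Beta(7, 12).
Data: 18 successes in 26 trials. The binomial likelihood contributes p^18(1−p)^8, so the posterior is Beta(7+18, 12+8) = Beta(25, 20).
For Beta(a, b) with a, b > 1 the mode is (a−1)/(a+b−2) = 24/43 ≈ 0.558.

p̂_MAP = 0.558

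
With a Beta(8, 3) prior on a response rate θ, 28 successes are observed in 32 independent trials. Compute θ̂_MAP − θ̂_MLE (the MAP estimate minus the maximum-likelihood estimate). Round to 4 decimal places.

Posterior is Beta(36, 7); MAP = (36−1)/(43−2) = 35/41 ≈ 0.85366.
MLE ignores the prior: θ̂_MLE = k/n = 28/32 ≈ 0.87500.
Difference = 35/41 − 28/32 = -7/328 ≈ -0.0213.

MAP − MLE = -0.0213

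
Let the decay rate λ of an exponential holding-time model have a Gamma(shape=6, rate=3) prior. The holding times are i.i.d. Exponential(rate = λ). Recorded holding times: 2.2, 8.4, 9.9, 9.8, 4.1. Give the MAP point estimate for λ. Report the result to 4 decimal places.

The Exponential(rate=λ) likelihood is ∝ λ^n e^(−λΣtᵢ). Here n = 5 and Σtᵢ = 2.2 + 8.4 + 9.9 + 9.8 + 4.1 = 34.4.
Posterior ∝ λ^5e^(−3λ) · λ^5e^(−34.4λ) = λ^10e^(−37.4λ), i.e. Gamma(11, 37.4).
Mode = (a−1)/b = 10/37.4 ≈ 0.2674.

λ̂_MAP = 0.2674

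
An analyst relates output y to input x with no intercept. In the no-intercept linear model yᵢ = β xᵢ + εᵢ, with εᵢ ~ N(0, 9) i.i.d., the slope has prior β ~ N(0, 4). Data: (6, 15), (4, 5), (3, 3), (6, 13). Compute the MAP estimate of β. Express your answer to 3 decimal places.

log p(β | y) = −Σ(yᵢ − βxᵢ)²/(2·9) − β²/(2·4) + const.
Setting the derivative to zero: Σxᵢ(yᵢ − βxᵢ)/9 − β/4 = 0, so β = Σxᵢyᵢ / (Σxᵢ² + σ²/τ²).
Σxᵢyᵢ = 6·15 + 4·5 + 3·3 + 6·13 = 197; Σxᵢ² = 97; σ²/τ² = 2.25.
β̂_MAP = 197 / (97 + 2.25) = 197/99.25 ≈ 1.985.

β̂_MAP = 1.985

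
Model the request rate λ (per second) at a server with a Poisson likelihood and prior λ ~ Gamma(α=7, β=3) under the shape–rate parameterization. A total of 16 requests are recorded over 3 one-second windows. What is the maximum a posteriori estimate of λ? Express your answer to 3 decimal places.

λ̂_MAP = 3.667

Σxᵢ = 16, n = 3.
Posterior ∝ λ^6e^(−3λ) · λ^16e^(−3λ) = λ^22e^(−6λ), i.e. Gamma(shape=23, rate=6).
The mode of a Gamma(a, b) with a ≥ 1 (shape–rate) is (a−1)/b = 22/6 ≈ 3.667.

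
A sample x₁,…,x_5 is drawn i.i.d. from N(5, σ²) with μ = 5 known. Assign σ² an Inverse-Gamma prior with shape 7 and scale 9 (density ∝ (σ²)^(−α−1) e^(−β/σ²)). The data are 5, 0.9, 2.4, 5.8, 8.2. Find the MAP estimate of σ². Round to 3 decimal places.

Sum of squared deviations about the known mean: SS = (5−5)² + (0.9−5)² + (2.4−5)² + (5.8−5)² + (8.2−5)² = 34.45.
The Normal likelihood contributes (σ²)^(−n/2) exp(−SS/(2σ²)), so the posterior is Inverse-Gamma(α + n/2, β + SS/2) = Inverse-Gamma(9.5, 26.225).
The mode of Inverse-Gamma(a, b) is b/(a+1) = 26.225/10.5 ≈ 2.498.

σ̂²_MAP = 2.498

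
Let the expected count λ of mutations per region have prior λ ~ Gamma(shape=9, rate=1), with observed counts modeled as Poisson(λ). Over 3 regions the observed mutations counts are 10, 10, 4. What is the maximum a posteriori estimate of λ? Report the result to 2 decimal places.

λ̂_MAP = 8.00

Σxᵢ = 10+10+4 = 24, with n = 3.
Posterior ∝ λ^8e^(−1λ) · λ^24e^(−3λ) = λ^32e^(−4λ), i.e. Gamma(shape=33, rate=4).
The mode of a Gamma(a, b) with a ≥ 1 (shape–rate) is (a−1)/b = 32/4 ≈ 8.00.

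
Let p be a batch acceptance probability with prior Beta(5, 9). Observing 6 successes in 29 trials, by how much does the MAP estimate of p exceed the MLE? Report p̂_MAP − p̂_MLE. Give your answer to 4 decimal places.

MAP − MLE = 0.0370

Posterior is Beta(11, 32); MAP = (11−1)/(43−2) = 10/41 ≈ 0.24390.
MLE ignores the prior: p̂_MLE = k/n = 6/29 ≈ 0.20690.
Difference = 10/41 − 6/29 = 44/1189 ≈ 0.0370.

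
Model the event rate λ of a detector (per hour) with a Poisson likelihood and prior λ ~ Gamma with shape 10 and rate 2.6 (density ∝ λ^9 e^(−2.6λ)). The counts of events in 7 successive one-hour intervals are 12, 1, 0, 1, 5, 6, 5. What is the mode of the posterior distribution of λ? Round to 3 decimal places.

Σxᵢ = 12+1+0+1+5+6+5 = 30, with n = 7.
Posterior ∝ λ^9e^(−2.6λ) · λ^30e^(−7λ) = λ^39e^(−9.6λ), i.e. Gamma(shape=40, rate=9.6).
The mode of a Gamma(a, b) with a ≥ 1 (shape–rate) is (a−1)/b = 39/9.6 ≈ 4.063.

λ̂_MAP = 4.063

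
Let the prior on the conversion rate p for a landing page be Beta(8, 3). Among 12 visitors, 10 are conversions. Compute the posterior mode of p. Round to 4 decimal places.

Prior: Beta(8, 3).
Data: 10 successes in 12 trials. The binomial likelihood contributes p^10(1−p)^2, so the posterior is Beta(8+10, 3+2) = Beta(18, 5).
For Beta(a, b) with a, b > 1 the mode is (a−1)/(a+b−2) = 17/21 ≈ 0.8095.

p̂_MAP = 0.8095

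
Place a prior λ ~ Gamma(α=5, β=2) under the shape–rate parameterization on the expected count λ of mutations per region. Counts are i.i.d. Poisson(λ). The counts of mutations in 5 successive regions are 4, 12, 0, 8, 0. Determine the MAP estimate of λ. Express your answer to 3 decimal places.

Σxᵢ = 4+12+0+8+0 = 24, with n = 5.
Posterior ∝ λ^4e^(−2λ) · λ^24e^(−5λ) = λ^28e^(−7λ), i.e. Gamma(shape=29, rate=7).
The mode of a Gamma(a, b) with a ≥ 1 (shape–rate) is (a−1)/b = 28/7 ≈ 4.000.

λ̂_MAP = 4.000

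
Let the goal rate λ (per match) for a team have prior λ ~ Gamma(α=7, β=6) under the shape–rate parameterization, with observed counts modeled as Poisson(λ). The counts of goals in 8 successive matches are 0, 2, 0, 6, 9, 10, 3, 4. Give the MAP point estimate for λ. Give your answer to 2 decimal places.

λ̂_MAP = 2.86

Σxᵢ = 0+2+0+6+9+10+3+4 = 34, with n = 8.
Posterior ∝ λ^6e^(−6λ) · λ^34e^(−8λ) = λ^40e^(−14λ), i.e. Gamma(shape=41, rate=14).
The mode of a Gamma(a, b) with a ≥ 1 (shape–rate) is (a−1)/b = 40/14 ≈ 2.86.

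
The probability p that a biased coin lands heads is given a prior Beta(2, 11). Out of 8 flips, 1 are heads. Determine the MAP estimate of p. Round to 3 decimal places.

Prior: Beta(2, 11).
Data: 1 success in 8 trials. The binomial likelihood contributes p(1−p)^7, so the posterior is Beta(2+1, 11+7) = Beta(3, 18).
For Beta(a, b) with a, b > 1 the mode is (a−1)/(a+b−2) = 2/19 ≈ 0.105.

p̂_MAP = 0.105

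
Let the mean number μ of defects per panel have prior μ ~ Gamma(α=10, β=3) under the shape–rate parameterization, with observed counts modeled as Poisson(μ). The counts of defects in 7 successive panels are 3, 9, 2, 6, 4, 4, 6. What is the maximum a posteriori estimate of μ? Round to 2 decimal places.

Σxᵢ = 3+9+2+6+4+4+6 = 34, with n = 7.
Posterior ∝ μ^9e^(−3μ) · μ^34e^(−7μ) = μ^43e^(−10μ), i.e. Gamma(shape=44, rate=10).
The mode of a Gamma(a, b) with a ≥ 1 (shape–rate) is (a−1)/b = 43/10 ≈ 4.30.

μ̂_MAP = 4.30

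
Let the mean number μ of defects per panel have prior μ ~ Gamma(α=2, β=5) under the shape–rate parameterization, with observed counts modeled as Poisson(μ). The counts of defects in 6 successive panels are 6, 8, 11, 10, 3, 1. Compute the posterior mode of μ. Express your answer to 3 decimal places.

μ̂_MAP = 3.636

Σxᵢ = 6+8+11+10+3+1 = 39, with n = 6.
Posterior ∝ μe^(−5μ) · μ^39e^(−6μ) = μ^40e^(−11μ), i.e. Gamma(shape=41, rate=11).
The mode of a Gamma(a, b) with a ≥ 1 (shape–rate) is (a−1)/b = 40/11 ≈ 3.636.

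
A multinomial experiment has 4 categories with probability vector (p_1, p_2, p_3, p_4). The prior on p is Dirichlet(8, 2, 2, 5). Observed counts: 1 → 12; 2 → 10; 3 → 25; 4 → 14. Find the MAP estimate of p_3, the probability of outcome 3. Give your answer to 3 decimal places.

MAP estimate: 0.351

The posterior is Dirichlet(αᵢ + nᵢ) = Dirichlet(20, 12, 27, 19).
For a Dirichlet(a₁,…,a_K) with all aᵢ > 1, the mode has j-th component (aⱼ − 1)/(Σaᵢ − K).
Here Σaᵢ = 78 and K = 4, so p_3 = (27 − 1)/(78 − 4) = 26/74 ≈ 0.351.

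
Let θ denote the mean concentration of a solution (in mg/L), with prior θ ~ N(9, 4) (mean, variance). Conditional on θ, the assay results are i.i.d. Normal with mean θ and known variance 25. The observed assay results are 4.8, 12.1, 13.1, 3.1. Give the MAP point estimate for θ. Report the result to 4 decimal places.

n = 4; x̄ = (4.8 + 12.1 + 13.1 + 3.1)/4 = 33.1/4 = 8.275.
For a Normal prior and Normal likelihood with known variance, the posterior is Normal; its mode equals its mean, the precision-weighted average.
Prior precision 1/σ₀² = 1/4 = 0.25; data precision n/σ² = 4/25 = 0.16.
θ̂ = (0.25·9 + 0.16·8.275) / (0.25 + 0.16) = 3.574/0.41 = 1787/205 ≈ 8.7171.

θ̂_MAP = 8.7171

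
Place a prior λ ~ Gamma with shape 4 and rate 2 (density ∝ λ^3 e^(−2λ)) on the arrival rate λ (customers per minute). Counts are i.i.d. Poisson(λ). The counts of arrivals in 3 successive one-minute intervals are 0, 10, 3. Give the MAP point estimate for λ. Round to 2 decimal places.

Σxᵢ = 0+10+3 = 13, with n = 3.
Posterior ∝ λ^3e^(−2λ) · λ^13e^(−3λ) = λ^16e^(−5λ), i.e. Gamma(shape=17, rate=5).
The mode of a Gamma(a, b) with a ≥ 1 (shape–rate) is (a−1)/b = 16/5 ≈ 3.20.

λ̂_MAP = 3.20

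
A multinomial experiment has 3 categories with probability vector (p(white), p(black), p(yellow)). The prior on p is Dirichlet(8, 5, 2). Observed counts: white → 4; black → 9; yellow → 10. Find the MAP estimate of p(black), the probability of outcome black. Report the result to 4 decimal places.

MAP estimate of p(black) = 0.3714

The posterior is Dirichlet(αᵢ + nᵢ) = Dirichlet(12, 14, 12).
For a Dirichlet(a₁,…,a_K) with all aᵢ > 1, the mode has j-th component (aⱼ − 1)/(Σaᵢ − K).
Here Σaᵢ = 38 and K = 3, so p(black) = (14 − 1)/(38 − 3) = 13/35 ≈ 0.3714.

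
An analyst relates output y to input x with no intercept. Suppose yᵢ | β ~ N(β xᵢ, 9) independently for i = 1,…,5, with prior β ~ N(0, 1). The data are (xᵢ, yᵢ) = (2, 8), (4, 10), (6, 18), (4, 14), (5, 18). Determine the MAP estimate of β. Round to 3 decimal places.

β̂_MAP = 2.925

log p(β | y) = −Σ(yᵢ − βxᵢ)²/(2·9) − β²/(2·1) + const.
Setting the derivative to zero: Σxᵢ(yᵢ − βxᵢ)/9 − β/1 = 0, so β = Σxᵢyᵢ / (Σxᵢ² + σ²/τ²).
Σxᵢyᵢ = 2·8 + 4·10 + 6·18 + 4·14 + 5·18 = 310; Σxᵢ² = 97; σ²/τ² = 9.
β̂_MAP = 310 / (97 + 9) = 310/106 ≈ 2.925.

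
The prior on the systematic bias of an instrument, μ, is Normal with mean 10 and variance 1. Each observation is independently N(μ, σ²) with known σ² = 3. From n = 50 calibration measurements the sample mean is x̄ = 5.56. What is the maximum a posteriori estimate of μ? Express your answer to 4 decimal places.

n = 50, x̄ = 5.56.
For a Normal prior and Normal likelihood with known variance, the posterior is Normal; its mode equals its mean, the precision-weighted average.
Prior precision 1/σ₀² = 1/1 = 1; data precision n/σ² = 50/3.
μ̂ = (1·10 + (50/3)·5.56) / (1 + 50/3) = (308/3)/(53/3) = 308/53 ≈ 5.8113.

μ̂_MAP = 5.8113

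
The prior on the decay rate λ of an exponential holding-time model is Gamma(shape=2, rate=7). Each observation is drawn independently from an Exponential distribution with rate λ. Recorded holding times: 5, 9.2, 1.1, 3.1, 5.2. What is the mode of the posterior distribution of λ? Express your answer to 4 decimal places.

λ̂_MAP = 0.1961

The Exponential(rate=λ) likelihood is ∝ λ^n e^(−λΣtᵢ). Here n = 5 and Σtᵢ = 5 + 9.2 + 1.1 + 3.1 + 5.2 = 23.6.
Posterior ∝ λe^(−7λ) · λ^5e^(−23.6λ) = λ^6e^(−30.6λ), i.e. Gamma(7, 30.6).
Mode = (a−1)/b = 6/30.6 ≈ 0.1961.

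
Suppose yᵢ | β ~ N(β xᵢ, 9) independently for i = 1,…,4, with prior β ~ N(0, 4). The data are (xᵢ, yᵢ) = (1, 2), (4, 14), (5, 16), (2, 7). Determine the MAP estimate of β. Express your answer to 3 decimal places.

log p(β | y) = −Σ(yᵢ − βxᵢ)²/(2·9) − β²/(2·4) + const.
Setting the derivative to zero: Σxᵢ(yᵢ − βxᵢ)/9 − β/4 = 0, so β = Σxᵢyᵢ / (Σxᵢ² + σ²/τ²).
Σxᵢyᵢ = 1·2 + 4·14 + 5·16 + 2·7 = 152; Σxᵢ² = 46; σ²/τ² = 2.25.
β̂_MAP = 152 / (46 + 2.25) = 152/48.25 ≈ 3.150.

β̂_MAP = 3.150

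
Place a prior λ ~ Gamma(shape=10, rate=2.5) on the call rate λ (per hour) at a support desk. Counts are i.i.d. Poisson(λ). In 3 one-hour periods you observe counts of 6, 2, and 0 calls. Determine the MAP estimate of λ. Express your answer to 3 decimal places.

λ̂_MAP = 3.091

Σxᵢ = 6+2+0 = 8, with n = 3.
Posterior ∝ λ^9e^(−2.5λ) · λ^8e^(−3λ) = λ^17e^(−5.5λ), i.e. Gamma(shape=18, rate=5.5).
The mode of a Gamma(a, b) with a ≥ 1 (shape–rate) is (a−1)/b = 17/5.5 ≈ 3.091.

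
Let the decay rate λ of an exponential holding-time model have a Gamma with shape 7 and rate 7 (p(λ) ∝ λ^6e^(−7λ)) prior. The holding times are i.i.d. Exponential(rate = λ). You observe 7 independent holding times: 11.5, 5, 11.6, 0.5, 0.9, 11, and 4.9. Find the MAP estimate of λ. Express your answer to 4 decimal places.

The Exponential(rate=λ) likelihood is ∝ λ^n e^(−λΣtᵢ). Here n = 7 and Σtᵢ = 11.5 + 5 + 11.6 + 0.5 + 0.9 + 11 + 4.9 = 45.4.
Posterior ∝ λ^6e^(−7λ) · λ^7e^(−45.4λ) = λ^13e^(−52.4λ), i.e. Gamma(14, 52.4).
Mode = (a−1)/b = 13/52.4 ≈ 0.2481.

λ̂_MAP = 0.2481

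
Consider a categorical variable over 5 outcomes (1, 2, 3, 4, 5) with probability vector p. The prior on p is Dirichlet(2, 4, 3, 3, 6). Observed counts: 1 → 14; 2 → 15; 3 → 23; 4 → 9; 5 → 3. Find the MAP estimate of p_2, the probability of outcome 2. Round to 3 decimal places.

The posterior is Dirichlet(αᵢ + nᵢ) = Dirichlet(16, 19, 26, 12, 9).
For a Dirichlet(a₁,…,a_K) with all aᵢ > 1, the mode has j-th component (aⱼ − 1)/(Σaᵢ − K).
Here Σaᵢ = 82 and K = 5, so p_2 = (19 − 1)/(82 − 5) = 18/77 ≈ 0.234.

MAP estimate: 0.234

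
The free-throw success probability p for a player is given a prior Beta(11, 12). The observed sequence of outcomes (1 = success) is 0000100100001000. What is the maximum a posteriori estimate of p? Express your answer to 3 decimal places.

Prior: Beta(11, 12).
Data: 3 successes in 16 trials (from the sequence). The binomial likelihood contributes p^3(1−p)^13, so the posterior is Beta(11+3, 12+13) = Beta(14, 25).
For Beta(a, b) with a, b > 1 the mode is (a−1)/(a+b−2) = 13/37 ≈ 0.351.

p̂_MAP = 0.351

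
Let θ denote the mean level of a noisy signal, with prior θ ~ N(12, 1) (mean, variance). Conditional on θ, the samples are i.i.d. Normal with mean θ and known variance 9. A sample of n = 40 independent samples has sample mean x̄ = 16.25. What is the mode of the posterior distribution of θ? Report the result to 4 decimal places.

θ̂_MAP = 15.4694

n = 40, x̄ = 16.25.
For a Normal prior and Normal likelihood with known variance, the posterior is Normal; its mode equals its mean, the precision-weighted average.
Prior precision 1/σ₀² = 1/1 = 1; data precision n/σ² = 40/9.
θ̂ = (1·12 + (40/9)·16.25) / (1 + 40/9) = (758/9)/(49/9) = 758/49 ≈ 15.4694.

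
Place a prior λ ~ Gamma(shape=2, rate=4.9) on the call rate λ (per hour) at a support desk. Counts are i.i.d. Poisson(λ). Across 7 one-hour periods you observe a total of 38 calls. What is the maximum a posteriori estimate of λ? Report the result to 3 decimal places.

λ̂_MAP = 3.277

Σxᵢ = 38, n = 7.
Posterior ∝ λe^(−4.9λ) · λ^38e^(−7λ) = λ^39e^(−11.9λ), i.e. Gamma(shape=40, rate=11.9).
The mode of a Gamma(a, b) with a ≥ 1 (shape–rate) is (a−1)/b = 39/11.9 ≈ 3.277.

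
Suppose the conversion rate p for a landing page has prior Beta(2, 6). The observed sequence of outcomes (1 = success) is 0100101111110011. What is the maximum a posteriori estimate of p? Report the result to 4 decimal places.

Prior: Beta(2, 6).
Data: 10 successes in 16 trials (from the sequence). The binomial likelihood contributes p^10(1−p)^6, so the posterior is Beta(2+10, 6+6) = Beta(12, 12).
For Beta(a, b) with a, b > 1 the mode is (a−1)/(a+b−2) = 11/22 ≈ 0.5000.

p̂_MAP = 0.5000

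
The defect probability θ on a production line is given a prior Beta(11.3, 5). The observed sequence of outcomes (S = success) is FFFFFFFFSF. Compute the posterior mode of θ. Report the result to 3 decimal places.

θ̂_MAP = 0.465

Prior: Beta(11.3, 5).
Data: 1 success in 10 trials (from the sequence). The binomial likelihood contributes θ(1−θ)^9, so the posterior is Beta(11.3+1, 5+9) = Beta(12.3, 14).
For Beta(a, b) with a, b > 1 the mode is (a−1)/(a+b−2) = 11.3/24.3 ≈ 0.465.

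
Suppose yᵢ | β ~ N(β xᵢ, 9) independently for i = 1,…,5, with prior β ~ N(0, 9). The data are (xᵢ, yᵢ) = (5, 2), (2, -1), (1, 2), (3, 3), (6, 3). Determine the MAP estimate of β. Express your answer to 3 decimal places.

log p(β | y) = −Σ(yᵢ − βxᵢ)²/(2·9) − β²/(2·9) + const.
Setting the derivative to zero: Σxᵢ(yᵢ − βxᵢ)/9 − β/9 = 0, so β = Σxᵢyᵢ / (Σxᵢ² + σ²/τ²).
Σxᵢyᵢ = 5·2 + 2·(-1) + 1·2 + 3·3 + 6·3 = 37; Σxᵢ² = 75; σ²/τ² = 1.
β̂_MAP = 37 / (75 + 1) = 37/76 ≈ 0.487.

β̂_MAP = 0.487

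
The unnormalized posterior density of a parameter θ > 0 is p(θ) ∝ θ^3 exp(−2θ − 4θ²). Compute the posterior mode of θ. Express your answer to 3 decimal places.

ℓ'(θ) = 3/θ − 2 − 8θ. Setting this to zero and multiplying by θ: 8θ² + 2θ − 3 = 0.
θ = (−2 + √(2² + 4·8·3)) / (2·8) = (−2 + √100) / 16 = (−2 + 10)/16 = 1/2.
ℓ''(θ) = −3/θ² − 8 < 0, confirming a maximum.

θ̂_MAP = 0.500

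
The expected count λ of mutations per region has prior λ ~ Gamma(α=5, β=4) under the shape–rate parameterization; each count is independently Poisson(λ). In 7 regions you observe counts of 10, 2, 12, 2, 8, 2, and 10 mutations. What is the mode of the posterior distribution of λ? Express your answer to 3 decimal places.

λ̂_MAP = 4.545

Σxᵢ = 10+2+12+2+8+2+10 = 46, with n = 7.
Posterior ∝ λ^4e^(−4λ) · λ^46e^(−7λ) = λ^50e^(−11λ), i.e. Gamma(shape=51, rate=11).
The mode of a Gamma(a, b) with a ≥ 1 (shape–rate) is (a−1)/b = 50/11 ≈ 4.545.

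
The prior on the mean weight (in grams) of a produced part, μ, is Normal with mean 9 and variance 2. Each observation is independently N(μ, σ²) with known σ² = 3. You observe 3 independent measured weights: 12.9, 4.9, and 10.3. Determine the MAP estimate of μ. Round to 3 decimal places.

μ̂_MAP = 9.244

n = 3; x̄ = (12.9 + 4.9 + 10.3)/3 = 28.1/3 = 281/30 ≈ 9.3667.
For a Normal prior and Normal likelihood with known variance, the posterior is Normal; its mode equals its mean, the precision-weighted average.
Prior precision 1/σ₀² = 1/2 = 0.5; data precision n/σ² = 3/3 = 1.
μ̂ = (0.5·9 + 1·(281/30)) / (0.5 + 1) = (208/15)/1.5 = 416/45 ≈ 9.244.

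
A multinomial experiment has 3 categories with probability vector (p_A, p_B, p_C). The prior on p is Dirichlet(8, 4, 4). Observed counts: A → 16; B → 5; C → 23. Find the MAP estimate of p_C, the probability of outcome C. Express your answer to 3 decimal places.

The posterior is Dirichlet(αᵢ + nᵢ) = Dirichlet(24, 9, 27).
For a Dirichlet(a₁,…,a_K) with all aᵢ > 1, the mode has j-th component (aⱼ − 1)/(Σaᵢ − K).
Here Σaᵢ = 60 and K = 3, so p_C = (27 − 1)/(60 − 3) = 26/57 ≈ 0.456.

MAP estimate of p_C = 0.456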